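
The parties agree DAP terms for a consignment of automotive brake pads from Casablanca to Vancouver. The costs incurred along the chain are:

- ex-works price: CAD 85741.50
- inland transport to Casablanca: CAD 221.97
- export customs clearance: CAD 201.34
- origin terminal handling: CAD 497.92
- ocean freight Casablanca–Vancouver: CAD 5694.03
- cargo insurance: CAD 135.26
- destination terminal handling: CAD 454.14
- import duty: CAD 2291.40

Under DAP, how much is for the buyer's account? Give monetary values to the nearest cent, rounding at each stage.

Buyer's account: CAD 2291.40

DAP: the seller bears all costs to the named destination except import duty and clearance.
Seller's account: goods 85741.50 + inland to port 221.97 + export clearance 201.34 + origin terminal 497.92 + freight 5694.03 + insurance 135.26 + destination terminal 454.14 = 92946.16
Buyer's account: duty 2291.40 = 2291.40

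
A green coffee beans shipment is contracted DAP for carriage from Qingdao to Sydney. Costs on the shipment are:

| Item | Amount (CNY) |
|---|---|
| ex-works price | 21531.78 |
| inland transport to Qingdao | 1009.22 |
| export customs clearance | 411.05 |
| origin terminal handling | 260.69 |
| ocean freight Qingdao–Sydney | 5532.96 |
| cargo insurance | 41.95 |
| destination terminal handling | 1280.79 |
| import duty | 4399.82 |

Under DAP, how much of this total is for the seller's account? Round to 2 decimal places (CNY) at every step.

Seller's account: CNY 30068.44

DAP: the seller bears all costs to the named destination except import duty and clearance.
Seller's account: goods 21531.78 + inland to port 1009.22 + export clearance 411.05 + origin terminal 260.69 + freight 5532.96 + insurance 41.95 + destination terminal 1280.79 = 30068.44
Buyer's account: duty 4399.82 = 4399.82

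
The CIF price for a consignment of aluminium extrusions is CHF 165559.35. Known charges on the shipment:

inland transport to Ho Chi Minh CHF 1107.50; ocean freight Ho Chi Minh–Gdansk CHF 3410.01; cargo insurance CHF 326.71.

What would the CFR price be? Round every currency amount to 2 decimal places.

CFR price: CHF 165232.64

Not relevant to the conversion: freight, inland to port — on the seller under both CIF and CFR; already in the CIF price and stays in the CFR price.
From CIF to CFR, the seller no longer bears: insurance.
CFR price = 165559.35 − 326.71 = 165232.64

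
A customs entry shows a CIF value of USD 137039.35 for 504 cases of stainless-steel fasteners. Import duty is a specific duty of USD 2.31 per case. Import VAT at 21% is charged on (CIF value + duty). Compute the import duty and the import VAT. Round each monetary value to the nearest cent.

Import duty: USD 1164.24; import VAT: USD 29022.75

Import duty = 504 × 2.31 = 1164.24
VAT base = CIF + duty = 137039.35 + 1164.24 = 138203.59
Import VAT = 138203.59 × 21% = 29022.75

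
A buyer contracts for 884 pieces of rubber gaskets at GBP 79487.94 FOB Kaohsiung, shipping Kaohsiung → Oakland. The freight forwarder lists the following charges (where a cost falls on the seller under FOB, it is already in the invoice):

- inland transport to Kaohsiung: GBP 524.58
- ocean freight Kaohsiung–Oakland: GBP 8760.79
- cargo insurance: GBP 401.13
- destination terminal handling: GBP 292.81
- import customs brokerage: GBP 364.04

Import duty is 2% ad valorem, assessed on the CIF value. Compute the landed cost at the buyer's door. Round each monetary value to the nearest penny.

Total landed cost: GBP 91079.71

FOB: the seller bears costs until goods are on board at the origin port; the buyer bears freight, insurance and all costs thereafter.
Already in the invoice (seller's account under FOB): inland to port — exclude.
CIF value = FOB price + freight + insurance = 79487.94 + 8760.79 + 401.13 = 88649.86
Import duty = 88649.86 × 2% = 1773.00
Buyer bears: freight 8760.79 + insurance 401.13 + destination terminal 292.81 + brokerage 364.04 + duty 1773.00 = 11591.77
Landed cost = invoice 79487.94 + 11591.77 = 91079.71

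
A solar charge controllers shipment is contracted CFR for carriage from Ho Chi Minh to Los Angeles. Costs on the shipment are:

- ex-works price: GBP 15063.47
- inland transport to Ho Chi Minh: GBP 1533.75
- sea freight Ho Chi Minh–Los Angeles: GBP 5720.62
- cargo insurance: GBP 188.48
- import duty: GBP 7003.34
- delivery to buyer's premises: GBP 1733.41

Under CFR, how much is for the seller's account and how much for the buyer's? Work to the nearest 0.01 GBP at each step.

CFR: the seller pays costs through ocean freight to the destination port, but not insurance.
Seller's account: goods 15063.47 + inland to port 1533.75 + freight 5720.62 = 22317.84
Buyer's account: insurance 188.48 + duty 7003.34 + delivery 1733.41 = 8925.23

Seller: GBP 22317.84; buyer: GBP 8925.23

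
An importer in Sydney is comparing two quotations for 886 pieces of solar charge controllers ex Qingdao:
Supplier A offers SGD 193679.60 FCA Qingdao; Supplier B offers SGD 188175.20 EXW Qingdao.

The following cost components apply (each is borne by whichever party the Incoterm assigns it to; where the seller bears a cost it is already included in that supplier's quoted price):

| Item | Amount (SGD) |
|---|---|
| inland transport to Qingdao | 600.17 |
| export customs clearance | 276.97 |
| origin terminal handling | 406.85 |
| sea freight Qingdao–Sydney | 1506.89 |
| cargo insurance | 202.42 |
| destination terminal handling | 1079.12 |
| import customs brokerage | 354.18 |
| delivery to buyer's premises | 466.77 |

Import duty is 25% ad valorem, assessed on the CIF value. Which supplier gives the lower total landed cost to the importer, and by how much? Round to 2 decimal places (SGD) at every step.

Supplier B is cheaper by SGD 5784.07

Supplier A (FCA):
CIF value = FCA price + origin terminal + freight + insurance = 193679.60 + 406.85 + 1506.89 + 202.42 = 195795.76
Import duty = 195795.76 × 25% = 48948.94
Buyer bears (A): 406.85 + 1506.89 + 202.42 + 1079.12 + 354.18 + 466.77 = 4016.23
Landed cost (A) = invoice 193679.60 + 4016.23 + duty 48948.94 = 246644.77
Supplier B (EXW):
CIF value = EXW price + inland to port + export clearance + origin terminal + freight + insurance = 188175.20 + 600.17 + 276.97 + 406.85 + 1506.89 + 202.42 = 191168.50
Import duty = 191168.50 × 25% = 47792.13
Buyer bears (B): 600.17 + 276.97 + 406.85 + 1506.89 + 202.42 + 1079.12 + 354.18 + 466.77 = 4893.37
Landed cost (B) = invoice 188175.20 + 4893.37 + duty 47792.13 = 240860.70
Difference = |246644.77 − 240860.70| = 5784.07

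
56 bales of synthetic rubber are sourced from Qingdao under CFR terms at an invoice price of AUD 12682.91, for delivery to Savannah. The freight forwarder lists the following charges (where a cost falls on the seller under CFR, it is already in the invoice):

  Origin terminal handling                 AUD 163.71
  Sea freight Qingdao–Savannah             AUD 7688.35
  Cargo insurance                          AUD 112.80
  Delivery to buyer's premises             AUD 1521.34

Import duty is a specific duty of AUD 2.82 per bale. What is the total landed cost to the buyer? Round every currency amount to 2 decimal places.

CFR: the seller pays costs through ocean freight to the destination port, but not insurance.
Already in the invoice (seller's account under CFR): origin terminal, freight — exclude.
CIF value = CFR price + insurance = 12682.91 + 112.80 = 12795.71
Import duty = 56 × 2.82 = 157.92
Buyer bears: insurance 112.80 + delivery 1521.34 + duty 157.92 = 1792.06
Landed cost = invoice 12682.91 + 1792.06 = 14474.97

Total landed cost: AUD 14474.97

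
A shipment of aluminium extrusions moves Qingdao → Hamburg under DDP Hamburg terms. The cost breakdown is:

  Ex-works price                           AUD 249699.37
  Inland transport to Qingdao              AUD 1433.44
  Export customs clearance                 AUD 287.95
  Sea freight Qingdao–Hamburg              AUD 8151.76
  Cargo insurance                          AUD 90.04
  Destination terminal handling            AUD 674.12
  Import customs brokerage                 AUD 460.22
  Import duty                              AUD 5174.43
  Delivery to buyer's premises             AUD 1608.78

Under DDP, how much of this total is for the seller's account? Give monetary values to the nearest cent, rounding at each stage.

Seller's account: AUD 267580.11

DDP: the seller bears all costs including import duty.
Seller's account: goods 249699.37 + inland to port 1433.44 + export clearance 287.95 + freight 8151.76 + insurance 90.04 + destination terminal 674.12 + brokerage 460.22 + duty 5174.43 + delivery 1608.78 = 267580.11
Buyer's account: 0.00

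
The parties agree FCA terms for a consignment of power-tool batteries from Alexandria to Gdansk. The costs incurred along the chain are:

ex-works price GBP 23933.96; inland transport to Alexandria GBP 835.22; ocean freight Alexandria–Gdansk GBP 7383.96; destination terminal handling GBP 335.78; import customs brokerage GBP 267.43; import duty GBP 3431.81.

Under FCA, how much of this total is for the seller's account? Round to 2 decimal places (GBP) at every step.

FCA: the seller delivers export-cleared goods to the carrier; the buyer bears costs from that point.
Seller's account: goods 23933.96 + inland to port 835.22 = 24769.18
Buyer's account: freight 7383.96 + destination terminal 335.78 + brokerage 267.43 + duty 3431.81 = 11418.98

Seller's account: GBP 24769.18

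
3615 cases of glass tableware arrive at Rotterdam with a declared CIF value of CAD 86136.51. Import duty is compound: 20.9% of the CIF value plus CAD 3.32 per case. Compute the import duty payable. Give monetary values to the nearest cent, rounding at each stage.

Ad valorem component: 86136.51 × 20.9% = 18002.53
Specific component: 3615 × 3.32 = 12001.80
Import duty = 18002.53 + 12001.80 = 30004.33

Import duty: CAD 30004.33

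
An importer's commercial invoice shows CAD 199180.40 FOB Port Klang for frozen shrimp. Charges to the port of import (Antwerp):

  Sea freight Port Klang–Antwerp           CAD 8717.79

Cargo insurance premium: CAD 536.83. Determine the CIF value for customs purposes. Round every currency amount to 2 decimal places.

CIF = FOB price + freight + insurance
CIF = 199180.40 + 8717.79 + 536.83 = 208435.02

CIF value: CAD 208435.02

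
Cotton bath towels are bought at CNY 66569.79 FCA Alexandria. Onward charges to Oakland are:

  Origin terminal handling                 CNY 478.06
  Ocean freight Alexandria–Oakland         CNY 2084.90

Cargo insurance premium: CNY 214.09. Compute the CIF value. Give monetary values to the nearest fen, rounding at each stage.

CIF value: CNY 69346.84

CIF = FCA price + pre-shipment costs + freight + insurance
CIF = 66569.79 + 478.06 + 2084.90 + 214.09 = 69346.84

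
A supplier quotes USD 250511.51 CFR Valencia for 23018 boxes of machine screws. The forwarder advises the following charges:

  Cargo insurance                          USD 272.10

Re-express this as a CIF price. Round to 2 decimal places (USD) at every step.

CIF price: USD 250783.61

From CFR to CIF, the seller additionally bears: insurance.
CIF price = 250511.51 + 272.10 = 250783.61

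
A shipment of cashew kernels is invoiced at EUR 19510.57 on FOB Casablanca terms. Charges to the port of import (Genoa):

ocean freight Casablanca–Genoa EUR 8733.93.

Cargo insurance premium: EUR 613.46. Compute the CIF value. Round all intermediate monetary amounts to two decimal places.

CIF value: EUR 28857.96

CIF = FOB price + freight + insurance
CIF = 19510.57 + 8733.93 + 613.46 = 28857.96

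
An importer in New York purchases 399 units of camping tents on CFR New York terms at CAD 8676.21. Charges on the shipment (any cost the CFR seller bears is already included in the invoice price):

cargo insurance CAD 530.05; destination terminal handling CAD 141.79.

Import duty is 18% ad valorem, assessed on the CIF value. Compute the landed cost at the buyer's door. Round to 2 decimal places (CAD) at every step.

Total landed cost: CAD 11005.18

CFR: the seller pays costs through ocean freight to the destination port, but not insurance.
CIF value = CFR price + insurance = 8676.21 + 530.05 = 9206.26
Import duty = 9206.26 × 18% = 1657.13
Buyer bears: insurance 530.05 + destination terminal 141.79 + duty 1657.13 = 2328.97
Landed cost = invoice 8676.21 + 2328.97 = 11005.18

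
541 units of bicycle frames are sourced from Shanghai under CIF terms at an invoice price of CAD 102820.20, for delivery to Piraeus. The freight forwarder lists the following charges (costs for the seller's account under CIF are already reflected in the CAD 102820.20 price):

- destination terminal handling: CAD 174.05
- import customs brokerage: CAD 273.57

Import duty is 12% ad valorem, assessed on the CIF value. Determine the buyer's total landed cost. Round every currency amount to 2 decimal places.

CIF: the seller pays costs through ocean freight and marine insurance to the destination port.
The CIF price already equals the CIF value: 102820.20
Import duty = 102820.20 × 12% = 12338.42
Buyer bears: destination terminal 174.05 + brokerage 273.57 + duty 12338.42 = 12786.04
Landed cost = invoice 102820.20 + 12786.04 = 115606.24

Total landed cost: CAD 115606.24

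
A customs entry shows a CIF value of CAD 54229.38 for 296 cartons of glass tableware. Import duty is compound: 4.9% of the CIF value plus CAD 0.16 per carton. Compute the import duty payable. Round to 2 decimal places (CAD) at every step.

Import duty: CAD 2704.60

Ad valorem component: 54229.38 × 4.9% = 2657.24
Specific component: 296 × 0.16 = 47.36
Import duty = 2657.24 + 47.36 = 2704.60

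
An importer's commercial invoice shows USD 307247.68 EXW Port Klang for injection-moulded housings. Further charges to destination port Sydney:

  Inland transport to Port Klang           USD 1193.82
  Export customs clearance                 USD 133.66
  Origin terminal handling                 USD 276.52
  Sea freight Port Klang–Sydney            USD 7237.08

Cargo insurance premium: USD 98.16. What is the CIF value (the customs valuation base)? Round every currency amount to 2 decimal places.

CIF value: USD 316186.92

CIF = EXW price + pre-shipment costs + freight + insurance
CIF = 307247.68 + 1193.82 + 133.66 + 276.52 + 7237.08 + 98.16 = 316186.92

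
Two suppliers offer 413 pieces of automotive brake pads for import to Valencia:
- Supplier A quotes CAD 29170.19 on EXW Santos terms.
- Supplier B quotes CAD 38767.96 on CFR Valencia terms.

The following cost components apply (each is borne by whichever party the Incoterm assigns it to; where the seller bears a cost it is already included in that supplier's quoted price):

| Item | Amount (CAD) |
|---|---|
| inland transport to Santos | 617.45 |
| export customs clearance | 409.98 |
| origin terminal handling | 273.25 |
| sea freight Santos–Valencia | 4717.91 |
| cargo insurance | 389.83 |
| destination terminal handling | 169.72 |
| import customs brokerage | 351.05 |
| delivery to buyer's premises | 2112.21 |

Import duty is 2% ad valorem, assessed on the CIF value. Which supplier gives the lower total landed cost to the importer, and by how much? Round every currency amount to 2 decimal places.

Supplier A is cheaper by CAD 3650.77

Supplier A (EXW):
CIF value = EXW price + inland to port + export clearance + origin terminal + freight + insurance = 29170.19 + 617.45 + 409.98 + 273.25 + 4717.91 + 389.83 = 35578.61
Import duty = 35578.61 × 2% = 711.57
Buyer bears (A): 617.45 + 409.98 + 273.25 + 4717.91 + 389.83 + 169.72 + 351.05 + 2112.21 = 9041.40
Landed cost (A) = invoice 29170.19 + 9041.40 + duty 711.57 = 38923.16
Supplier B (CFR):
CIF value = CFR price + insurance = 38767.96 + 389.83 = 39157.79
Import duty = 39157.79 × 2% = 783.16
Buyer bears (B): 389.83 + 169.72 + 351.05 + 2112.21 = 3022.81
Landed cost (B) = invoice 38767.96 + 3022.81 + duty 783.16 = 42573.93
Difference = |38923.16 − 42573.93| = 3650.77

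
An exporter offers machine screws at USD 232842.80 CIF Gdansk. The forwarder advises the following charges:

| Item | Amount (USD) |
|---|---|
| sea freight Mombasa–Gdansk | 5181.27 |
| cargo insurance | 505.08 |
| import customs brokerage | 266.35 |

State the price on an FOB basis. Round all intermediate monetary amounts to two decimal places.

Not relevant to the conversion: brokerage — on the buyer under both terms; not part of either seller's price.
From CIF to FOB, the seller no longer bears: freight, insurance.
FOB price = 232842.80 − 5181.27 − 505.08 = 227156.45

FOB price: USD 227156.45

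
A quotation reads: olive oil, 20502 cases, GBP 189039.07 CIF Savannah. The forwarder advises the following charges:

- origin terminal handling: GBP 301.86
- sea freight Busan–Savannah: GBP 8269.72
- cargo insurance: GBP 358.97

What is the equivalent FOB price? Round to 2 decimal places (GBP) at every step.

Not relevant to the conversion: origin terminal — on the seller under both CIF and FOB; already in the CIF price and stays in the FOB price.
From CIF to FOB, the seller no longer bears: freight, insurance.
FOB price = 189039.07 − 8269.72 − 358.97 = 180410.38

FOB price: GBP 180410.38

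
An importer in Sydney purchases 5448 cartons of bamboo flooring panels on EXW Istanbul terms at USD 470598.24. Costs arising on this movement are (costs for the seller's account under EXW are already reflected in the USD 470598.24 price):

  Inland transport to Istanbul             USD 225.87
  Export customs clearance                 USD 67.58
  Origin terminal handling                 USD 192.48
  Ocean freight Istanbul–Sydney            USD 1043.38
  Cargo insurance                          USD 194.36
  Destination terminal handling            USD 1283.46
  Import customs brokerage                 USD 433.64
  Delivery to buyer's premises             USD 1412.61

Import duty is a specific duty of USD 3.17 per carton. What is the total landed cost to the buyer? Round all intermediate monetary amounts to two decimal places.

Total landed cost: USD 492721.78

EXW: the seller makes goods available at their premises; the buyer bears all onward costs.
CIF value = EXW price + inland to port + export clearance + origin terminal + freight + insurance = 470598.24 + 225.87 + 67.58 + 192.48 + 1043.38 + 194.36 = 472321.91
Import duty = 5448 × 3.17 = 17270.16
Buyer bears: inland to port 225.87 + export clearance 67.58 + origin terminal 192.48 + freight 1043.38 + insurance 194.36 + destination terminal 1283.46 + brokerage 433.64 + delivery 1412.61 + duty 17270.16 = 22123.54
Landed cost = invoice 470598.24 + 22123.54 = 492721.78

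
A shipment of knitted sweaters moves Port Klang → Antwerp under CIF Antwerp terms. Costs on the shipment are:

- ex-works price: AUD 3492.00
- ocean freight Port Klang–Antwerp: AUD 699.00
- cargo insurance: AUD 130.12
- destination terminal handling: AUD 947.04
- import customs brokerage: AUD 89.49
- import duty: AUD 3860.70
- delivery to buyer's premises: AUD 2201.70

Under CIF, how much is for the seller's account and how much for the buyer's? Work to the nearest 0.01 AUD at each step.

Seller: AUD 4321.12; buyer: AUD 7098.93

CIF: the seller pays costs through ocean freight and marine insurance to the destination port.
Seller's account: goods 3492.00 + freight 699.00 + insurance 130.12 = 4321.12
Buyer's account: destination terminal 947.04 + brokerage 89.49 + duty 3860.70 + delivery 2201.70 = 7098.93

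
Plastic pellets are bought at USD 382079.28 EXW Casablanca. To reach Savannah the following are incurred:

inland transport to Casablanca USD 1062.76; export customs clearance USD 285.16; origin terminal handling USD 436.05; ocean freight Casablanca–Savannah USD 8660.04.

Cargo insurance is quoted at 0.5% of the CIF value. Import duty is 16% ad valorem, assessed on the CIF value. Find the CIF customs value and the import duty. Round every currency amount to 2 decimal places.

Let C be the CIF value. C = EXW price + pre-shipment costs + freight + 0.5% × C
C − 0.5% × C = 382079.28 + 1062.76 + 285.16 + 436.05 + 8660.04
0.995 × C = 392523.29
C = 392523.29 / 0.995 = 394495.77
Insurance premium = 0.5% × 394495.77 = 1972.48
Import duty = 394495.77 × 16% = 63119.32

CIF value: USD 394495.77; import duty: USD 63119.32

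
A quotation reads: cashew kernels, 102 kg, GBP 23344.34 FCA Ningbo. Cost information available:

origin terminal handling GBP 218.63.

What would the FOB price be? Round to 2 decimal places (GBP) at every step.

From FCA to FOB, the seller additionally bears: origin terminal.
FOB price = 23344.34 + 218.63 = 23562.97

FOB price: GBP 23562.97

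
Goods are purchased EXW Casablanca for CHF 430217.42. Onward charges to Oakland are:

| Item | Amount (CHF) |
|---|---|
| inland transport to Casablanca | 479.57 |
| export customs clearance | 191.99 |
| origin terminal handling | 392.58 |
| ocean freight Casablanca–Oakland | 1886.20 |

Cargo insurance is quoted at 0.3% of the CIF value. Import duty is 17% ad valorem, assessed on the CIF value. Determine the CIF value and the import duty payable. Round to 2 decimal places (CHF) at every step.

Let C be the CIF value. C = EXW price + pre-shipment costs + freight + 0.3% × C
C − 0.3% × C = 430217.42 + 479.57 + 191.99 + 392.58 + 1886.20
0.997 × C = 433167.76
C = 433167.76 / 0.997 = 434471.17
Insurance premium = 0.3% × 434471.17 = 1303.41
Import duty = 434471.17 × 17% = 73860.10

CIF value: CHF 434471.17; import duty: CHF 73860.10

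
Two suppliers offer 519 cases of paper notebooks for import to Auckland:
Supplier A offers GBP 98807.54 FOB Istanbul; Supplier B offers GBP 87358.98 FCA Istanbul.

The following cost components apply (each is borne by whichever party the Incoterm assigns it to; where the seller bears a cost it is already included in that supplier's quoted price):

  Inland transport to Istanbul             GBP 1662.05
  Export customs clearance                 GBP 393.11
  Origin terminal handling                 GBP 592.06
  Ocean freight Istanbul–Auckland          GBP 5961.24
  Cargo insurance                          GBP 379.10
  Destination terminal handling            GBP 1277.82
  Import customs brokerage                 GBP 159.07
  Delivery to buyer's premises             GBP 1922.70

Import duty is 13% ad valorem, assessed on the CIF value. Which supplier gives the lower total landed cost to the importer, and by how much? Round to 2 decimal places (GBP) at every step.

Supplier B is cheaper by GBP 12267.84

Supplier A (FOB):
CIF value = FOB price + freight + insurance = 98807.54 + 5961.24 + 379.10 = 105147.88
Import duty = 105147.88 × 13% = 13669.22
Buyer bears (A): 5961.24 + 379.10 + 1277.82 + 159.07 + 1922.70 = 9699.93
Landed cost (A) = invoice 98807.54 + 9699.93 + duty 13669.22 = 122176.69
Supplier B (FCA):
CIF value = FCA price + origin terminal + freight + insurance = 87358.98 + 592.06 + 5961.24 + 379.10 = 94291.38
Import duty = 94291.38 × 13% = 12257.88
Buyer bears (B): 592.06 + 5961.24 + 379.10 + 1277.82 + 159.07 + 1922.70 = 10291.99
Landed cost (B) = invoice 87358.98 + 10291.99 + duty 12257.88 = 109908.85
Difference = |122176.69 − 109908.85| = 12267.84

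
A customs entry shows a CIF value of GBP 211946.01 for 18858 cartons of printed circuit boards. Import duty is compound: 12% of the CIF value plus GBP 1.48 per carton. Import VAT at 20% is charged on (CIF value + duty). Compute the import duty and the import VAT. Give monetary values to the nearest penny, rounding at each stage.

Ad valorem component: 211946.01 × 12% = 25433.52
Specific component: 18858 × 1.48 = 27909.84
Import duty = 25433.52 + 27909.84 = 53343.36
VAT base = CIF + duty = 211946.01 + 53343.36 = 265289.37
Import VAT = 265289.37 × 20% = 53057.87

Import duty: GBP 53343.36; import VAT: GBP 53057.87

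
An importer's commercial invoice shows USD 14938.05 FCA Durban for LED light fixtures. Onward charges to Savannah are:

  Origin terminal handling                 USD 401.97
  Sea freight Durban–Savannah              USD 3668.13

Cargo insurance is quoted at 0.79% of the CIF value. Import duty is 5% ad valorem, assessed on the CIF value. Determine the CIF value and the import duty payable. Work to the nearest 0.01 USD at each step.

CIF value: USD 19159.51; import duty: USD 957.98

Let C be the CIF value. C = FCA price + pre-shipment costs + freight + 0.79% × C
C − 0.79% × C = 14938.05 + 401.97 + 3668.13
0.9921 × C = 19008.15
C = 19008.15 / 0.9921 = 19159.51
Insurance premium = 0.79% × 19159.51 = 151.36
Import duty = 19159.51 × 5% = 957.98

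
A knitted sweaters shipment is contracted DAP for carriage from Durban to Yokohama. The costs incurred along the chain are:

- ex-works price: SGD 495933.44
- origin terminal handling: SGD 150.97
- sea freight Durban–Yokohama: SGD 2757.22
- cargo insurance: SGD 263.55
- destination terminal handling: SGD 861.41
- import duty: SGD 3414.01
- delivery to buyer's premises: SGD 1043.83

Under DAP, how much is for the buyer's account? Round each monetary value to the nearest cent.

DAP: the seller bears all costs to the named destination except import duty and clearance.
Seller's account: goods 495933.44 + origin terminal 150.97 + freight 2757.22 + insurance 263.55 + destination terminal 861.41 + delivery 1043.83 = 501010.42
Buyer's account: duty 3414.01 = 3414.01

Buyer's account: SGD 3414.01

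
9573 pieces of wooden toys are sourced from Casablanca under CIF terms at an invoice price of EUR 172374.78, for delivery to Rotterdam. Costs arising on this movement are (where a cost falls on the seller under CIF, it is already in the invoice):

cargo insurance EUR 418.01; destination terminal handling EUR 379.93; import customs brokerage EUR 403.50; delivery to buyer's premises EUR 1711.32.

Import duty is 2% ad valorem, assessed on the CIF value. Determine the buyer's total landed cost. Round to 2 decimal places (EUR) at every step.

CIF: the seller pays costs through ocean freight and marine insurance to the destination port.
Already in the invoice (seller's account under CIF): insurance — exclude.
The CIF price already equals the CIF value: 172374.78
Import duty = 172374.78 × 2% = 3447.50
Buyer bears: destination terminal 379.93 + brokerage 403.50 + delivery 1711.32 + duty 3447.50 = 5942.25
Landed cost = invoice 172374.78 + 5942.25 = 178317.03

Total landed cost: EUR 178317.03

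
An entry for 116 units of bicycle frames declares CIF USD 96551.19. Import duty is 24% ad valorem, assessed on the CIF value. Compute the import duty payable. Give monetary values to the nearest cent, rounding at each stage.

Import duty = 96551.19 × 24% = 23172.29

Import duty: USD 23172.29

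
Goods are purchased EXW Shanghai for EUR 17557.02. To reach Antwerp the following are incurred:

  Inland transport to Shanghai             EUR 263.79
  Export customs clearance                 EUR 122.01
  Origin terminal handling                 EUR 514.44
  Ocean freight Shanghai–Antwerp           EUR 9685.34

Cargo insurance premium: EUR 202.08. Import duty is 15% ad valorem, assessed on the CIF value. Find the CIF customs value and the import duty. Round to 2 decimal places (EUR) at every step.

CIF = EXW price + pre-shipment costs + freight + insurance
CIF = 17557.02 + 263.79 + 122.01 + 514.44 + 9685.34 + 202.08 = 28344.68
Import duty = 28344.68 × 15% = 4251.70

CIF value: EUR 28344.68; import duty: EUR 4251.70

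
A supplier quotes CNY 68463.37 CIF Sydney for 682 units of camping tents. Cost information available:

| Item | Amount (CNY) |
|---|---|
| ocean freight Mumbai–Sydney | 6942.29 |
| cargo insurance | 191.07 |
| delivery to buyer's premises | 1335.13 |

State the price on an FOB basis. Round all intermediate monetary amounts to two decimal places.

Not relevant to the conversion: delivery — on the buyer under both terms; not part of either seller's price.
From CIF to FOB, the seller no longer bears: freight, insurance.
FOB price = 68463.37 − 6942.29 − 191.07 = 61330.01

FOB price: CNY 61330.01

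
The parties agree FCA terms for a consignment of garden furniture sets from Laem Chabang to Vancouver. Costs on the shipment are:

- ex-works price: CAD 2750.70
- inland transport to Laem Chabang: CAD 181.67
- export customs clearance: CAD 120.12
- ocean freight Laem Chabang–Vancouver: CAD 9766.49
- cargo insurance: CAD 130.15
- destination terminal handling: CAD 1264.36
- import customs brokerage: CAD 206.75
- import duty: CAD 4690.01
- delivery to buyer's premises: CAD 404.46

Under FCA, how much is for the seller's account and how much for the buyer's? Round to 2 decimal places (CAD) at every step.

FCA: the seller delivers export-cleared goods to the carrier; the buyer bears costs from that point.
Seller's account: goods 2750.70 + inland to port 181.67 + export clearance 120.12 = 3052.49
Buyer's account: freight 9766.49 + insurance 130.15 + destination terminal 1264.36 + brokerage 206.75 + duty 4690.01 + delivery 404.46 = 16462.22

Seller: CAD 3052.49; buyer: CAD 16462.22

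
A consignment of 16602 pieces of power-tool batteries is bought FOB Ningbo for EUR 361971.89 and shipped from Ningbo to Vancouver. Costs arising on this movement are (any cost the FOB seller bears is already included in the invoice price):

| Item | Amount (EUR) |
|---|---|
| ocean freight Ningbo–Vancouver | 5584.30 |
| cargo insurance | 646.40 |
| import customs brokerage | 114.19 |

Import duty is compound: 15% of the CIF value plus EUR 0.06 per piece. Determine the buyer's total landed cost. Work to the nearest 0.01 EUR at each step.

Total landed cost: EUR 424543.29

FOB: the seller bears costs until goods are on board at the origin port; the buyer bears freight, insurance and all costs thereafter.
CIF value = FOB price + freight + insurance = 361971.89 + 5584.30 + 646.40 = 368202.59
Ad valorem component: 368202.59 × 15% = 55230.39
Specific component: 16602 × 0.06 = 996.12
Import duty = 55230.39 + 996.12 = 56226.51
Buyer bears: freight 5584.30 + insurance 646.40 + brokerage 114.19 + duty 56226.51 = 62571.40
Landed cost = invoice 361971.89 + 62571.40 = 424543.29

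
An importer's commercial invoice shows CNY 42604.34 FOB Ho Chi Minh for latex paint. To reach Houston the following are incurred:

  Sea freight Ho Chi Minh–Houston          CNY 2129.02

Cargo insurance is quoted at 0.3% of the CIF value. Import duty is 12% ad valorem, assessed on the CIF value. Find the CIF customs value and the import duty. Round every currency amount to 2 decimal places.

Let C be the CIF value. C = FOB price + freight + 0.3% × C
C − 0.3% × C = 42604.34 + 2129.02
0.997 × C = 44733.36
C = 44733.36 / 0.997 = 44867.96
Insurance premium = 0.3% × 44867.96 = 134.60
Import duty = 44867.96 × 12% = 5384.16

CIF value: CNY 44867.96; import duty: CNY 5384.16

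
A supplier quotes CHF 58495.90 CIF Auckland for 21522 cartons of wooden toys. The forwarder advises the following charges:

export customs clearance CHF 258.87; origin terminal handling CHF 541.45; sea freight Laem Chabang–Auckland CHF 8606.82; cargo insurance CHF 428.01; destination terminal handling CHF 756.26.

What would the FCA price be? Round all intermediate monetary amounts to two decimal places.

FCA price: CHF 48919.62

Not relevant to the conversion: export clearance — on the seller under both CIF and FCA; already in the CIF price and stays in the FCA price. destination terminal — on the buyer under both terms; not part of either seller's price.
From CIF to FCA, the seller no longer bears: origin terminal, freight, insurance.
FCA price = 58495.90 − 541.45 − 8606.82 − 428.01 = 48919.62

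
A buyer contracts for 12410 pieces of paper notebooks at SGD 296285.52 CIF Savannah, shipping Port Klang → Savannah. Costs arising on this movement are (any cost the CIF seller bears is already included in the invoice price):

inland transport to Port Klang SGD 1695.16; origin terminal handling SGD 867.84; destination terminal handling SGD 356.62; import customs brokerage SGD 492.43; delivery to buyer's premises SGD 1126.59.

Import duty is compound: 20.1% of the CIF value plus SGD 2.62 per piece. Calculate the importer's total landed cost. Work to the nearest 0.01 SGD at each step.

Total landed cost: SGD 390328.75

CIF: the seller pays costs through ocean freight and marine insurance to the destination port.
Already in the invoice (seller's account under CIF): inland to port, origin terminal — exclude.
The CIF price already equals the CIF value: 296285.52
Ad valorem component: 296285.52 × 20.1% = 59553.39
Specific component: 12410 × 2.62 = 32514.20
Import duty = 59553.39 + 32514.20 = 92067.59
Buyer bears: destination terminal 356.62 + brokerage 492.43 + delivery 1126.59 + duty 92067.59 = 94043.23
Landed cost = invoice 296285.52 + 94043.23 = 390328.75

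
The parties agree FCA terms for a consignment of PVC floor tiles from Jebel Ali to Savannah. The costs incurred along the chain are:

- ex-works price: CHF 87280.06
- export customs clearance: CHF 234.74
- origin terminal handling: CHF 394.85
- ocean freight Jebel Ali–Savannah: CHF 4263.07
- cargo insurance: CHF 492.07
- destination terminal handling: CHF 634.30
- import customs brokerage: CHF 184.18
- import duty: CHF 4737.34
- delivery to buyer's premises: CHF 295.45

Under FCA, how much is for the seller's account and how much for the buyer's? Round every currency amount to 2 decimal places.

Seller: CHF 87514.80; buyer: CHF 11001.26

FCA: the seller delivers export-cleared goods to the carrier; the buyer bears costs from that point.
Seller's account: goods 87280.06 + export clearance 234.74 = 87514.80
Buyer's account: origin terminal 394.85 + freight 4263.07 + insurance 492.07 + destination terminal 634.30 + brokerage 184.18 + duty 4737.34 + delivery 295.45 = 11001.26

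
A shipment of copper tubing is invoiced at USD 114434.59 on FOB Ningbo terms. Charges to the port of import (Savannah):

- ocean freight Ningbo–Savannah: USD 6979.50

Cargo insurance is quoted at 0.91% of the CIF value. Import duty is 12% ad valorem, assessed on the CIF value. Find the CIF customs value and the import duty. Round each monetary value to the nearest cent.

Let C be the CIF value. C = FOB price + freight + 0.91% × C
C − 0.91% × C = 114434.59 + 6979.50
0.9909 × C = 121414.09
C = 121414.09 / 0.9909 = 122529.10
Insurance premium = 0.91% × 122529.10 = 1115.01
Import duty = 122529.10 × 12% = 14703.49

CIF value: USD 122529.10; import duty: USD 14703.49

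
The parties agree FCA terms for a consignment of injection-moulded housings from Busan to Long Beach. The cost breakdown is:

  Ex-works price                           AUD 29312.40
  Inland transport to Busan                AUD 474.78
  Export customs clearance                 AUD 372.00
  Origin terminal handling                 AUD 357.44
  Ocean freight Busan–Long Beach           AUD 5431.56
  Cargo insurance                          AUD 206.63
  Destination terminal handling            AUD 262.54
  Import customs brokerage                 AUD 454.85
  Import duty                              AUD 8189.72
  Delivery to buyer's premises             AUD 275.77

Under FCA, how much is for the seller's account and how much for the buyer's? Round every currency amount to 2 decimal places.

FCA: the seller delivers export-cleared goods to the carrier; the buyer bears costs from that point.
Seller's account: goods 29312.40 + inland to port 474.78 + export clearance 372.00 = 30159.18
Buyer's account: origin terminal 357.44 + freight 5431.56 + insurance 206.63 + destination terminal 262.54 + brokerage 454.85 + duty 8189.72 + delivery 275.77 = 15178.51

Seller: AUD 30159.18; buyer: AUD 15178.51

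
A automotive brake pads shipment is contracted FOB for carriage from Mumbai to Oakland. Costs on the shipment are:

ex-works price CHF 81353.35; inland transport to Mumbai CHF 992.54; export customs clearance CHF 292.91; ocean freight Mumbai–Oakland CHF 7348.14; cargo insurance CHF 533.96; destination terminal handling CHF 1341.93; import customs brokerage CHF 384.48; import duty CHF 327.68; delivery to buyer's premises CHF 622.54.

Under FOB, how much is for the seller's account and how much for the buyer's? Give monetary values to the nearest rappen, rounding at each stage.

FOB: the seller bears costs until goods are on board at the origin port; the buyer bears freight, insurance and all costs thereafter.
Seller's account: goods 81353.35 + inland to port 992.54 + export clearance 292.91 = 82638.80
Buyer's account: freight 7348.14 + insurance 533.96 + destination terminal 1341.93 + brokerage 384.48 + duty 327.68 + delivery 622.54 = 10558.73

Seller: CHF 82638.80; buyer: CHF 10558.73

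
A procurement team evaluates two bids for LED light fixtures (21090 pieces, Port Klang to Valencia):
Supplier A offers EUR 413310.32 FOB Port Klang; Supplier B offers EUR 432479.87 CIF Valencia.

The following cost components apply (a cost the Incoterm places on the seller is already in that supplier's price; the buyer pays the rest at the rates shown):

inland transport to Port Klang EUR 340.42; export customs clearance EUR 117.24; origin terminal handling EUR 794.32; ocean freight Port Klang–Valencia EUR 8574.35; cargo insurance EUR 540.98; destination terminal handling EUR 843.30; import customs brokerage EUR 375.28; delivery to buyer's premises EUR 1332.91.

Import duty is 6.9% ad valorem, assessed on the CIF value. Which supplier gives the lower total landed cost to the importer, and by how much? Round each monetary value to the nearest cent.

Supplier A (FOB):
CIF value = FOB price + freight + insurance = 413310.32 + 8574.35 + 540.98 = 422425.65
Import duty = 422425.65 × 6.9% = 29147.37
Buyer bears (A): 8574.35 + 540.98 + 843.30 + 375.28 + 1332.91 = 11666.82
Landed cost (A) = invoice 413310.32 + 11666.82 + duty 29147.37 = 454124.51
Supplier B (CIF):
The CIF price already equals the CIF value: 432479.87
Import duty = 432479.87 × 6.9% = 29841.11
Buyer bears (B): 843.30 + 375.28 + 1332.91 = 2551.49
Landed cost (B) = invoice 432479.87 + 2551.49 + duty 29841.11 = 464872.47
Difference = |454124.51 − 464872.47| = 10747.96

Supplier A is cheaper by EUR 10747.96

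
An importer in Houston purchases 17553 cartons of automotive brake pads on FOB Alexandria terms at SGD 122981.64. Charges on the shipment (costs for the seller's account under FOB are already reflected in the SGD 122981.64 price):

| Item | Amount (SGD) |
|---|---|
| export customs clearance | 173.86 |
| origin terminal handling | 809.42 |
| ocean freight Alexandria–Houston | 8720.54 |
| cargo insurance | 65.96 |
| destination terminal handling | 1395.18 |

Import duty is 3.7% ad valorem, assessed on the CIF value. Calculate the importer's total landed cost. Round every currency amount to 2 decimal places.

Total landed cost: SGD 138038.74

FOB: the seller bears costs until goods are on board at the origin port; the buyer bears freight, insurance and all costs thereafter.
Already in the invoice (seller's account under FOB): export clearance, origin terminal — exclude.
CIF value = FOB price + freight + insurance = 122981.64 + 8720.54 + 65.96 = 131768.14
Import duty = 131768.14 × 3.7% = 4875.42
Buyer bears: freight 8720.54 + insurance 65.96 + destination terminal 1395.18 + duty 4875.42 = 15057.10
Landed cost = invoice 122981.64 + 15057.10 = 138038.74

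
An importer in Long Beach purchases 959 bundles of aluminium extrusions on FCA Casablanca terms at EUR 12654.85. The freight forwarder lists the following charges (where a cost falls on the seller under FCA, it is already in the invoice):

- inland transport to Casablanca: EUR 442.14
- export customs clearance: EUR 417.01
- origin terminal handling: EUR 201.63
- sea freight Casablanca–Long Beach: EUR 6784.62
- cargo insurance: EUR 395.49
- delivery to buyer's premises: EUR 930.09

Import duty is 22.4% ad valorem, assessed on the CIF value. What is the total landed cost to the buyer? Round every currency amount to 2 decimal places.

Total landed cost: EUR 25454.88

FCA: the seller delivers export-cleared goods to the carrier; the buyer bears costs from that point.
Already in the invoice (seller's account under FCA): inland to port, export clearance — exclude.
CIF value = FCA price + origin terminal + freight + insurance = 12654.85 + 201.63 + 6784.62 + 395.49 = 20036.59
Import duty = 20036.59 × 22.4% = 4488.20
Buyer bears: origin terminal 201.63 + freight 6784.62 + insurance 395.49 + delivery 930.09 + duty 4488.20 = 12800.03
Landed cost = invoice 12654.85 + 12800.03 = 25454.88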